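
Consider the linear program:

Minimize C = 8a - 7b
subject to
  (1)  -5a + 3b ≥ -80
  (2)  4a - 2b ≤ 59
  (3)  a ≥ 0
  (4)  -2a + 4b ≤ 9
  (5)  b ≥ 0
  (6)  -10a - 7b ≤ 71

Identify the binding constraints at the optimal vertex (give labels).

(3) and (4)

Feasible corners and C = 8a - 7b:
  (127/6, 77/6) → C = 159/2
  (59/4, 0) → C = 118
  (0, 9/4) → C = -63/4
  (0, 0) → C = 0

The minimum is at (0, 9/4). Substituting into each constraint, equality holds for (3) and (4); the remaining constraints have slack.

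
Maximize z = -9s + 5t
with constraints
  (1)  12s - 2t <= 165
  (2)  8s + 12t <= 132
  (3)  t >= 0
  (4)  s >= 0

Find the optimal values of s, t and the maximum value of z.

Feasible corners and z = -9s + 5t:
  (561/40, 33/20) → z = -4719/40
  (55/4, 0) → z = -495/4
  (0, 11) → z = 55
  (0, 0) → z = 0

The optimum lies where 8s + 12t = 132 and s = 0.
Solving simultaneously gives s = 0, t = 11.

s = 0, t = 11, maximum z = 55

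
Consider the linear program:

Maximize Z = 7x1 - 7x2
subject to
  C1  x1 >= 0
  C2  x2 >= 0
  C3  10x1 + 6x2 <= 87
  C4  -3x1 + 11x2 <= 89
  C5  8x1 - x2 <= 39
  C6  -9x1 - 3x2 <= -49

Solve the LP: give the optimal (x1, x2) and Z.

x1 = 166/33, x2 = 41/33, maximum Z = 875/33

Feasible corners and Z = 7x1 - 7x2:
  (423/128, 1151/128) → Z = -637/16
  (321/58, 153/29) → Z = 105/58
  (68/27, 79/9) → Z = -1183/27
  (166/33, 41/33) → Z = 875/33

The optimum lies where 8x1 - x2 = 39 and -9x1 - 3x2 = -49.
Solving simultaneously gives x1 = 166/33, x2 = 41/33.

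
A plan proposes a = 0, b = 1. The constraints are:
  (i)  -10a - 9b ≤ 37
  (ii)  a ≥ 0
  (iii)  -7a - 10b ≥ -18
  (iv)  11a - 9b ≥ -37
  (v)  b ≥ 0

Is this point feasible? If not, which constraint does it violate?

feasible

(i): -9 ≤ 37 ✓
(ii): 0 ≥ 0 ✓
(iii): -10 ≥ -18 ✓
(iv): -9 ≥ -37 ✓
(v): 1 ≥ 0 ✓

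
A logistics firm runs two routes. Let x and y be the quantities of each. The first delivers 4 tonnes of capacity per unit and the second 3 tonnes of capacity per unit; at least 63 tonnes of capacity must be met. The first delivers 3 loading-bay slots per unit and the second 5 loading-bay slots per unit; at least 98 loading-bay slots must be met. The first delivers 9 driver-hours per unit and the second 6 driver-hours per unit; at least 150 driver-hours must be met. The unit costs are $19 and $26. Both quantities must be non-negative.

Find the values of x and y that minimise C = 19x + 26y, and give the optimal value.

x = 6, y = 16, minimum C = 530

Vertices and C = 19x + 26y:
  (0, 25) → C = 650
  (98/3, 0) → C = 1862/3
  (6, 16) → C = 530
The feasible region is unbounded (it extends along (0, 1), (1, 0)), but C strictly increases along every unbounded feasible direction, so there is no improving ray and the minimum is attained at a vertex.

The optimum lies where 3x + 5y = 98 and 9x + 6y = 150.
Solving simultaneously gives x = 6, y = 16.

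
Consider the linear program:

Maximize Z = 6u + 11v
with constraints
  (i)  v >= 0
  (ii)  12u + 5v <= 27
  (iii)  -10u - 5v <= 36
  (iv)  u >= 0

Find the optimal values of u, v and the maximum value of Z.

u = 0, v = 27/5, maximum Z = 297/5

Corner points and Z = 6u + 11v:
  (9/4, 0) → Z = 27/2
  (0, 0) → Z = 0
  (0, 27/5) → Z = 297/5

The optimum lies where 12u + 5v = 27 and u = 0.
Solving simultaneously gives u = 0, v = 27/5.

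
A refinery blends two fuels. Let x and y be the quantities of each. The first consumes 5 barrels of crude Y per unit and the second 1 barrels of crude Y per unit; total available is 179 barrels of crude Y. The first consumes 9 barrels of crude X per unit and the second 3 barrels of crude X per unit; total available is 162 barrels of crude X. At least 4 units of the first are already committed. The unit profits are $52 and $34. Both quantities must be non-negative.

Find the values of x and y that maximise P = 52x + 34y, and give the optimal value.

x = 4, y = 42, maximum P = 1636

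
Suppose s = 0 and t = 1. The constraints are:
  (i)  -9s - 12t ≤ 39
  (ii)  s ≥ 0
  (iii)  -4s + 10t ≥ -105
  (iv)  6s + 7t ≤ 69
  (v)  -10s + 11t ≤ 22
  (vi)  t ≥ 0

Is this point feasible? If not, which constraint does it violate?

feasible

(i): -12 ≤ 39 ✓
(ii): 0 ≥ 0 ✓
(iii): 10 ≥ -105 ✓
(iv): 7 ≤ 69 ✓
(v): 11 ≤ 22 ✓
(vi): 1 ≥ 0 ✓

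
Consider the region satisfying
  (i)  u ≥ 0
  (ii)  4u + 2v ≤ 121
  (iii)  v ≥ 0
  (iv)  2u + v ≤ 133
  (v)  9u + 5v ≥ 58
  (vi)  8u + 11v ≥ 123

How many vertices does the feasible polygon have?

5

Intersecting each pair of boundary lines and keeping only the points that satisfy every inequality leaves:
  (0, 121/2)
  (0, 58/5)
  (121/4, 0)
  (123/8, 0)
  (23/59, 643/59)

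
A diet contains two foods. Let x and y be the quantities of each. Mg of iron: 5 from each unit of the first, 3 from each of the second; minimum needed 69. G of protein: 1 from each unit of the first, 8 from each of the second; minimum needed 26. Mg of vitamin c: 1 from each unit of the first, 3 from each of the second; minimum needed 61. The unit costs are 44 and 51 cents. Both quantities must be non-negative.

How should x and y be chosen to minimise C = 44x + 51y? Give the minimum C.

x = 2, y = 59/3, minimum C = 1091

Extreme points and C = 44x + 51y:
  (0, 23) → C = 1173
  (61, 0) → C = 2684
  (2, 59/3) → C = 1091
The feasible region is unbounded (it extends along (0, 1), (1, 0)), but C strictly increases along every unbounded feasible direction, so there is no improving ray and the minimum is attained at a vertex.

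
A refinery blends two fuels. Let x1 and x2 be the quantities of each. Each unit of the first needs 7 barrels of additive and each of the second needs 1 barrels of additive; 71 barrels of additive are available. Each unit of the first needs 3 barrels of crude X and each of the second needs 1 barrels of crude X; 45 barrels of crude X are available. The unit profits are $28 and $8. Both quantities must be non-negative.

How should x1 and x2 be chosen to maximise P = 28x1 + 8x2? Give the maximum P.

x1 = 13/2, x2 = 51/2, maximum P = 386

Extreme points and P = 28x1 + 8x2:
  (0, 0) → P = 0
  (0, 45) → P = 360
  (71/7, 0) → P = 284
  (13/2, 51/2) → P = 386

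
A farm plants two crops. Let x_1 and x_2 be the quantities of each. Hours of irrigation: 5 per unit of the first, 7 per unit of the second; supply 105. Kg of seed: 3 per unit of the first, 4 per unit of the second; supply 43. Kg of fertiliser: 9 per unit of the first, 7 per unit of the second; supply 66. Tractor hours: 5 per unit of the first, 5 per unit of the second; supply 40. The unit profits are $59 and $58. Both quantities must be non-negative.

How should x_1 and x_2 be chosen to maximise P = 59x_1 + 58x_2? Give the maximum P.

Corner points and P = 59x_1 + 58x_2:
  (0, 0) → P = 0
  (0, 8) → P = 464
  (22/3, 0) → P = 1298/3
  (5, 3) → P = 469

The binding constraints are 9x_1 + 7x_2 = 66 and 5x_1 + 5x_2 = 40.
Solving simultaneously gives x_1 = 5, x_2 = 3.

x_1 = 5, x_2 = 3, maximum P = 469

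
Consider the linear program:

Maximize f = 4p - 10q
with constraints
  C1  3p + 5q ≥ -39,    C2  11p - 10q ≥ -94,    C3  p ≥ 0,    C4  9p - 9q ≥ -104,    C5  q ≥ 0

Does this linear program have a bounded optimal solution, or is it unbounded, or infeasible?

unbounded

From the feasible point (0, 47/5), moving in the direction (1, 0) keeps every constraint satisfied while f increases without bound.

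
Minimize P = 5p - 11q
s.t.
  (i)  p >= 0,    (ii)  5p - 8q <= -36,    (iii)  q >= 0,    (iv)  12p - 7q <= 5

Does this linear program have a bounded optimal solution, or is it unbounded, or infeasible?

unbounded

From the feasible point (0, 9/2), moving in the direction (0, 1) keeps every constraint satisfied while P decreases without bound.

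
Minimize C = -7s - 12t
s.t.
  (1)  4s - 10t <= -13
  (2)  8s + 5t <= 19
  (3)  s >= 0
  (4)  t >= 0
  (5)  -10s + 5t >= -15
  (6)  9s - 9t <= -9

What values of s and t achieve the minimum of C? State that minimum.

s = 0, t = 19/5, minimum C = -228/5

Vertices and C = -7s - 12t:
  (0, 13/10) → C = -78/5
  (1/2, 3/2) → C = -43/2
  (0, 19/5) → C = -228/5
  (14/13, 27/13) → C = -422/13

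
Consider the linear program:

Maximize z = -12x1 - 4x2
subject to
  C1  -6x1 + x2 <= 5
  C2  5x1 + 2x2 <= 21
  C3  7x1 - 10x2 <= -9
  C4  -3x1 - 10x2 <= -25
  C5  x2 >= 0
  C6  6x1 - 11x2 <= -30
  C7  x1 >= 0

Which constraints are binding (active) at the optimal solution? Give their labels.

C6 and C7

Corner points and z = -12x1 - 4x2:
  (11/17, 151/17) → z = -736/17
  (0, 5) → z = -20
  (171/67, 276/67) → z = -3156/67
  (0, 30/11) → z = -120/11

The maximum is at (0, 30/11). Substituting into each constraint, equality holds for C6 and C7; the remaining constraints have slack.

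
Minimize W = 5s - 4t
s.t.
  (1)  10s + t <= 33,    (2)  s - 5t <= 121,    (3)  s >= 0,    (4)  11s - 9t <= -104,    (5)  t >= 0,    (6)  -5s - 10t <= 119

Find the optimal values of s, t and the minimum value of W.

s = 0, t = 33, minimum W = -132

Feasible corners and W = 5s - 4t:
  (0, 33) → W = -132
  (193/101, 1403/101) → W = -4647/101
  (0, 104/9) → W = -416/9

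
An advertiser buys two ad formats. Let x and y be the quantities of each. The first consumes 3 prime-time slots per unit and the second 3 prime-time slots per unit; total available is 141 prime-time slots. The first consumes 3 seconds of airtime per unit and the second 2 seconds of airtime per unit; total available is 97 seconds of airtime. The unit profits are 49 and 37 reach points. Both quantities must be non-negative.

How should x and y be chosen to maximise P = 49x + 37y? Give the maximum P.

x = 3, y = 44, maximum P = 1775

At the optimal vertex, 3x + 3y = 141 and 3x + 2y = 97.
Solving simultaneously gives x = 3, y = 44.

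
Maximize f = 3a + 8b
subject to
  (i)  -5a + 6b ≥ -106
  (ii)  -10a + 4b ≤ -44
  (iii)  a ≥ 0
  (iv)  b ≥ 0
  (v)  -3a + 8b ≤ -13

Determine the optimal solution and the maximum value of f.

Feasible corners and f = 3a + 8b:
  (106/5, 0) → f = 318/5
  (35, 23/2) → f = 197
  (22/5, 0) → f = 66/5
  (75/17, 1/34) → f = 229/17

a = 35, b = 23/2, maximum f = 197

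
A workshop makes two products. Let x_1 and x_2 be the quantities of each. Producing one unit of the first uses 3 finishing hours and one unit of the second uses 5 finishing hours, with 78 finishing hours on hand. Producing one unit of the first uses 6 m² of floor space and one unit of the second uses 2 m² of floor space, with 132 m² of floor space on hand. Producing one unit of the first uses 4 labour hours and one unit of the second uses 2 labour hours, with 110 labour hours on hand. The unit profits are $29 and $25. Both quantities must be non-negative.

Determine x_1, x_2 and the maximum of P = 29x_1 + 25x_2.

x_1 = 21, x_2 = 3, maximum P = 684

The binding constraints are 3x_1 + 5x_2 = 78 and 6x_1 + 2x_2 = 132.
Solving simultaneously gives x_1 = 21, x_2 = 3.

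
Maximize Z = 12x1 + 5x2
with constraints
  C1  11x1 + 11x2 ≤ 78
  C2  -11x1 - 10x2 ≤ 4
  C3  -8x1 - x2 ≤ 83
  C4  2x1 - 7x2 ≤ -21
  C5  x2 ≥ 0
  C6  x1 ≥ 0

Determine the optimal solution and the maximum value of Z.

Feasible corners and Z = 12x1 + 5x2:
  (35/11, 43/11) → Z = 635/11
  (0, 78/11) → Z = 390/11
  (0, 3) → Z = 15

At the optimal vertex, 11x1 + 11x2 = 78 and 2x1 - 7x2 = -21.
Solving simultaneously gives x1 = 35/11, x2 = 43/11.

x1 = 35/11, x2 = 43/11, maximum Z = 635/11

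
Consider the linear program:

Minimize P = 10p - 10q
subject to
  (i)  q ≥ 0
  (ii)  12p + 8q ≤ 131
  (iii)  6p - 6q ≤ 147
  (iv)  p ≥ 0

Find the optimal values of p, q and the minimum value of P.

p = 0, q = 131/8, minimum P = -655/4

Feasible corners and P = 10p - 10q:
  (131/12, 0) → P = 655/6
  (0, 0) → P = 0
  (0, 131/8) → P = -655/4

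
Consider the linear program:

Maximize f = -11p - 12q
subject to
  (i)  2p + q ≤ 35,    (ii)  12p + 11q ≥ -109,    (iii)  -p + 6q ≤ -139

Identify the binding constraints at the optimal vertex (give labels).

(i) and (ii)

Corner points and f = -11p - 12q:
  (247/5, -319/5) → f = 1111/5
  (349/13, -243/13) → f = -71
  (875/83, -1777/83) → f = 11699/83

The maximum is at (247/5, -319/5). Substituting into each constraint, equality holds for (i) and (ii); the remaining constraints have slack.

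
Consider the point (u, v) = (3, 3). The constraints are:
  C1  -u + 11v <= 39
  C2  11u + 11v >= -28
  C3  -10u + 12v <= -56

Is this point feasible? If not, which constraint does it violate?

Constraint C3: -10u + 12v = 6, which is not ≤ -56. All other constraints are satisfied.

not feasible — violates C3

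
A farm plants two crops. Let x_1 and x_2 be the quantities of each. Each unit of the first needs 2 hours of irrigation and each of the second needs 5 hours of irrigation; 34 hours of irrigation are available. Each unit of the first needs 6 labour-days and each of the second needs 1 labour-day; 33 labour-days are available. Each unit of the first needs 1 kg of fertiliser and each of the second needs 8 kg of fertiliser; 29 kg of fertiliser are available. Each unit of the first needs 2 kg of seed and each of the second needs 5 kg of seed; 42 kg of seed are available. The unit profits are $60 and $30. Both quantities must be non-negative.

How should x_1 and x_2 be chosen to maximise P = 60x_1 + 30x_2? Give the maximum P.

x_1 = 5, x_2 = 3, maximum P = 390

Extreme points and P = 60x_1 + 30x_2:
  (0, 0) → P = 0
  (0, 29/8) → P = 435/4
  (11/2, 0) → P = 330
  (5, 3) → P = 390

The binding constraints are 6x_1 + x_2 = 33 and x_1 + 8x_2 = 29.
Solving simultaneously gives x_1 = 5, x_2 = 3.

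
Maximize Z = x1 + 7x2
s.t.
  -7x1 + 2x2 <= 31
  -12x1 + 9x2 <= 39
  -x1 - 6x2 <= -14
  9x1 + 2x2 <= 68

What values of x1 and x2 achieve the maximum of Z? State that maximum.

x1 = 178/35, x2 = 389/35, maximum Z = 2901/35

Feasible corners and Z = x1 + 7x2:
  (-4/3, 23/9) → Z = 149/9
  (178/35, 389/35) → Z = 2901/35
  (95/13, 29/26) → Z = 393/26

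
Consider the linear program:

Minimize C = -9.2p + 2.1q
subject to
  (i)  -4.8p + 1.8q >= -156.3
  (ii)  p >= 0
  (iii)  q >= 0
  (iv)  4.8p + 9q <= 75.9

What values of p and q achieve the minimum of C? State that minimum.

At the optimal vertex, q = 0 and 4.8p + 9q = 75.9.
Solving simultaneously gives p = 253/16, q = 0.

p = 15.8125, q = 0, minimum C = -145.475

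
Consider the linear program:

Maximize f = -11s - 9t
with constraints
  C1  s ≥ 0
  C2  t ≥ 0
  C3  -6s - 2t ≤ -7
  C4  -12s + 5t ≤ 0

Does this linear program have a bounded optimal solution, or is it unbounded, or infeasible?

bounded optimum

Feasible corners and f = -11s - 9t:
  (7/6, 0) → f = -77/6
  (35/54, 14/9) → f = -1141/54
The feasible region has finitely many vertices and no improving ray; the maximum is -77/6 at (7/6, 0).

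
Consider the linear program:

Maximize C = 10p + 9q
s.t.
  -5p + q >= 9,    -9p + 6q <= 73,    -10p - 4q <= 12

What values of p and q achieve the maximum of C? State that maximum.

p = 19/21, q = 284/21, maximum C = 2746/21

Corner points and C = 10p + 9q:
  (19/21, 284/21) → C = 2746/21
  (-8/5, 1) → C = -7
  (-91/24, 311/48) → C = 979/48

The optimum lies where -5p + q = 9 and -9p + 6q = 73.
Solving simultaneously gives p = 19/21, q = 284/21.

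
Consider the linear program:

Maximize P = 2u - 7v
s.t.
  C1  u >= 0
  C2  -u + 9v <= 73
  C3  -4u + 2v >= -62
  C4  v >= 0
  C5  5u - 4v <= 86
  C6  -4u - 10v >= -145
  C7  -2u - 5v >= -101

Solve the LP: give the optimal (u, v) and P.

Feasible corners and P = 2u - 7v:
  (0, 73/9) → P = -511/9
  (0, 0) → P = 0
  (25/2, 19/2) → P = -83/2
  (31/2, 0) → P = 31
  (455/24, 83/12) → P = -21/2

u = 31/2, v = 0, maximum P = 31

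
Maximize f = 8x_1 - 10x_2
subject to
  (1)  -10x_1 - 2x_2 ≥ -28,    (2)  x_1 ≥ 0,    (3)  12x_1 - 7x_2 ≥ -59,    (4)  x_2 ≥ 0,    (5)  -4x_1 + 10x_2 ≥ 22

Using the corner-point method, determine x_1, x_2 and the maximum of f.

Feasible corners and f = 8x_1 - 10x_2:
  (39/47, 463/47) → f = -4318/47
  (59/27, 83/27) → f = -358/27
  (0, 59/7) → f = -590/7
  (0, 11/5) → f = -22

x_1 = 59/27, x_2 = 83/27, maximum f = -358/27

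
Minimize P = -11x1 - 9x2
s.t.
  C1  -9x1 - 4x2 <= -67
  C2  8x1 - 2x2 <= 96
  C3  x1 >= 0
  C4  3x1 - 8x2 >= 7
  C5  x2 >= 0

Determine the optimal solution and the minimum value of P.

x1 = 13, x2 = 4, minimum P = -179

At the optimal vertex, 8x1 - 2x2 = 96 and 3x1 - 8x2 = 7.
Solving simultaneously gives x1 = 13, x2 = 4.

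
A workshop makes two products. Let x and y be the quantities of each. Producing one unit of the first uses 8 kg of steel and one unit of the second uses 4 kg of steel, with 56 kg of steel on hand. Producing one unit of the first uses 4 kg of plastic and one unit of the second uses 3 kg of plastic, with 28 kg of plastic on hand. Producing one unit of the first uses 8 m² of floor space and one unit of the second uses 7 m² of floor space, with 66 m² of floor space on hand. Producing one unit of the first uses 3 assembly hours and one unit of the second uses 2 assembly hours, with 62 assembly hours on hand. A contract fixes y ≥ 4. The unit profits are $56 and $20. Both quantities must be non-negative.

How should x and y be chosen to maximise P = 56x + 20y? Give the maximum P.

Corner points and P = 56x + 20y:
  (0, 28/3) → P = 560/3
  (0, 4) → P = 80
  (4, 4) → P = 304

x = 4, y = 4, maximum P = 304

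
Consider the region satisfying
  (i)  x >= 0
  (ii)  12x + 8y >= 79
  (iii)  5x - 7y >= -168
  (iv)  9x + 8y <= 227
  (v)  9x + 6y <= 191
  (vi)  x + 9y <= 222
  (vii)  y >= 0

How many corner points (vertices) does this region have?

7

Of the 20 pairwise boundary intersections, those satisfying every inequality are:
  (0, 79/8)
  (0, 24)
  (79/12, 0)
  (21/26, 639/26)
  (83/9, 18)
  (267/73, 1771/73)
  (191/9, 0)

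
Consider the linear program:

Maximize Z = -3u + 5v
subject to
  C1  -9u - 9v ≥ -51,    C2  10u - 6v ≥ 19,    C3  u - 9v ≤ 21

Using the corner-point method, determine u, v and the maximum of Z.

u = 53/16, v = 113/48, maximum Z = 11/6

Vertices and Z = -3u + 5v:
  (53/16, 113/48) → Z = 11/6
  (36/5, -23/15) → Z = -439/15
  (15/28, -191/84) → Z = -545/42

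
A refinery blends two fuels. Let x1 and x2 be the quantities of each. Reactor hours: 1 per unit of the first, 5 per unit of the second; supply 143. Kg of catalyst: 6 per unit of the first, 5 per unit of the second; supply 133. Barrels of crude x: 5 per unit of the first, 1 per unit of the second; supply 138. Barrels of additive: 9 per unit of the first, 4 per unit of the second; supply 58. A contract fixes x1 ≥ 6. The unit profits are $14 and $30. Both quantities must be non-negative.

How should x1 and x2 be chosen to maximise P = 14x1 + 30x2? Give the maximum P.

Extreme points and P = 14x1 + 30x2:
  (58/9, 0) → P = 812/9
  (6, 0) → P = 84
  (6, 1) → P = 114

The optimum lies where 9x1 + 4x2 = 58 and x1 = 6.
Solving simultaneously gives x1 = 6, x2 = 1.

x1 = 6, x2 = 1, maximum P = 114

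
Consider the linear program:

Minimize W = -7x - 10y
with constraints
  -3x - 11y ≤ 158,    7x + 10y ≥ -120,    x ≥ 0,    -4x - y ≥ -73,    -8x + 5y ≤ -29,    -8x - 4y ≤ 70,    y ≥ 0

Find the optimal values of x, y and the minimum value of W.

Vertices and W = -7x - 10y:
  (197/14, 117/7) → W = -3719/14
  (73/4, 0) → W = -511/4
  (29/8, 0) → W = -203/8

x = 197/14, y = 117/7, minimum W = -3719/14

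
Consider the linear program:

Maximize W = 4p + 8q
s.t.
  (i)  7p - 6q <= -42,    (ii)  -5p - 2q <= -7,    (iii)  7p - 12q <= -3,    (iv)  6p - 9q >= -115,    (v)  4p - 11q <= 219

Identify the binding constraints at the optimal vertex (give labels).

(i) and (iv)

Vertices and W = 4p + 8q:
  (-21/22, 259/44) → W = 476/11
  (104/9, 553/27) → W = 5672/27
  (-167/57, 617/57) → W = 4268/57

The maximum is at (104/9, 553/27). Substituting into each constraint, equality holds for (i) and (iv); the remaining constraints have slack.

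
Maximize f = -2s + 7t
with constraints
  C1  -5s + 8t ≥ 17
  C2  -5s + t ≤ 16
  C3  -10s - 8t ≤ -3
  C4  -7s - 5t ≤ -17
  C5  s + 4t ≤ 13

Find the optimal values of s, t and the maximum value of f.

Extreme points and f = -2s + 7t:
  (17/27, 68/27) → f = 442/27
  (9/7, 41/14) → f = 251/14
  (3/23, 74/23) → f = 512/23

The optimum lies where -7s - 5t = -17 and s + 4t = 13.
Solving simultaneously gives s = 3/23, t = 74/23.

s = 3/23, t = 74/23, maximum f = 512/23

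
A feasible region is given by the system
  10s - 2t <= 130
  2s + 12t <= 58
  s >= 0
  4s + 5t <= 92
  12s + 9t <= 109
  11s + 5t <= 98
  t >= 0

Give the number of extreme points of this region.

Of the 21 pairwise boundary intersections, those satisfying every inequality are:
  (0, 29/6)
  (131/21, 239/63)
  (0, 0)
  (337/39, 23/39)
  (98/11, 0)

5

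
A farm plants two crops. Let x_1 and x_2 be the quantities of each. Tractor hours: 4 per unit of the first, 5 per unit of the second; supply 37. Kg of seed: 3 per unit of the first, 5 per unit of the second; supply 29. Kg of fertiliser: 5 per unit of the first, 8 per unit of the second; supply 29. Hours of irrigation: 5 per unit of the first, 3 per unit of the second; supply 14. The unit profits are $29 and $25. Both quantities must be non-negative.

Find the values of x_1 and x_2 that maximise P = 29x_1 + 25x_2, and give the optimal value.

x_1 = 1, x_2 = 3, maximum P = 104

Vertices and P = 29x_1 + 25x_2:
  (0, 0) → P = 0
  (0, 29/8) → P = 725/8
  (14/5, 0) → P = 406/5
  (1, 3) → P = 104

At the optimal vertex, 5x_1 + 8x_2 = 29 and 5x_1 + 3x_2 = 14.
Solving simultaneously gives x_1 = 1, x_2 = 3.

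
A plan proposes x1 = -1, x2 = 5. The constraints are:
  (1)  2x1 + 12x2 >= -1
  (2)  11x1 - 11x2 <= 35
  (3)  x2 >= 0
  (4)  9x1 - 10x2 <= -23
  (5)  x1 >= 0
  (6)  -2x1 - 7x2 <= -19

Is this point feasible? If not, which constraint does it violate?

not feasible — violates (5)

Constraint (5): x1 = -1, which is not ≥ 0. All other constraints are satisfied.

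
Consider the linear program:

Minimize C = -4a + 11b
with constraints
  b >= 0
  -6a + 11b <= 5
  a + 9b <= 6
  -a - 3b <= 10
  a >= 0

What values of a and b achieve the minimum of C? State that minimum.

a = 6, b = 0, minimum C = -24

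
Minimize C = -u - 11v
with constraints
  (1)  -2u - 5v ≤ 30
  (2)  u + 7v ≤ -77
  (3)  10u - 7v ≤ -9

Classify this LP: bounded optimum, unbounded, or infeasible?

infeasible

The boundaries -2u - 5v = 30 and u + 7v = -77 meet at (175/9, -124/9), but that point violates 10u - 7v ≤ -9. Every candidate vertex is excluded by some other constraint, so the feasible region is empty.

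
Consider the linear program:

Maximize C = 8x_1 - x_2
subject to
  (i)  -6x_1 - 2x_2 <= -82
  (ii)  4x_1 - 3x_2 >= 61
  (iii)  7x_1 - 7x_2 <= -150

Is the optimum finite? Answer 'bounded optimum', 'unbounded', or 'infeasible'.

From the feasible point (877/7, 1027/7), moving in the direction (3, 4) keeps every constraint satisfied while C increases without bound.

unbounded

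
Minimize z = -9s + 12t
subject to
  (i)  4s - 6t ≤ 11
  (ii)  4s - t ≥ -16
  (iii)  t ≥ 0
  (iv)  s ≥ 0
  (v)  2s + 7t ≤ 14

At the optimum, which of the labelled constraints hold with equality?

Vertices and z = -9s + 12t:
  (11/4, 0) → z = -99/4
  (161/40, 17/20) → z = -1041/40
  (0, 0) → z = 0
  (0, 2) → z = 24

The minimum is at (161/40, 17/20). Substituting into each constraint, equality holds for (i) and (v); the remaining constraints have slack.

(i) and (v)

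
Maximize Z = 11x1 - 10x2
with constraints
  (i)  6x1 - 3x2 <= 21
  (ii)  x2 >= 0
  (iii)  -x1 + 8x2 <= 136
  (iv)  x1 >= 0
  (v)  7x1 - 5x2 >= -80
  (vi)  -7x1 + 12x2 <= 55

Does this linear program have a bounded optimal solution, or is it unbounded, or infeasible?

Vertices and Z = 11x1 - 10x2:
  (7/2, 0) → Z = 77/2
  (139/17, 159/17) → Z = -61/17
  (0, 0) → Z = 0
  (0, 55/12) → Z = -275/6
The feasible region has finitely many vertices and no improving ray; the maximum is 77/2 at (7/2, 0).

bounded optimum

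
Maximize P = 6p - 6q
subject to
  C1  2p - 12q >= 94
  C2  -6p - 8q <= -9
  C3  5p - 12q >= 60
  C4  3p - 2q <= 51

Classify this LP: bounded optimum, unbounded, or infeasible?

bounded optimum

Vertices and P = 6p - 6q:
  (215/22, -273/44) → P = 2109/22
  (53/4, -45/8) → P = 453/4
  (71/6, -31/4) → P = 235/2
The feasible region has finitely many vertices and no improving ray; the maximum is 235/2 at (71/6, -31/4).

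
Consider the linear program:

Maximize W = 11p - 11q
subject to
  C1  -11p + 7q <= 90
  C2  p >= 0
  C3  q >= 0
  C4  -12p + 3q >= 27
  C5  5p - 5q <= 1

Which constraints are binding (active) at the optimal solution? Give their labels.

Feasible corners and W = 11p - 11q:
  (0, 90/7) → W = -990/7
  (27/17, 261/17) → W = -2574/17
  (0, 9) → W = -99

The maximum is at (0, 9). Substituting into each constraint, equality holds for C2 and C4; the remaining constraints have slack.

C2 and C4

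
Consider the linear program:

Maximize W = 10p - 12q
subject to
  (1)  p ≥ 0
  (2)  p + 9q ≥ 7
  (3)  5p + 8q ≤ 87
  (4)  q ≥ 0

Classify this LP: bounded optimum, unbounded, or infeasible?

Extreme points and W = 10p - 12q:
  (0, 7/9) → W = -28/3
  (0, 87/8) → W = -261/2
  (7, 0) → W = 70
  (87/5, 0) → W = 174
The feasible region has finitely many vertices and no improving ray; the maximum is 174 at (87/5, 0).

bounded optimum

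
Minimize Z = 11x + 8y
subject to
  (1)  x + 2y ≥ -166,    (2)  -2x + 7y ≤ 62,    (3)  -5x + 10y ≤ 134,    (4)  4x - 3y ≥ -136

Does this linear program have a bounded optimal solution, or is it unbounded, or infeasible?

bounded optimum

Vertices and Z = 11x + 8y:
  (-70, -48) → Z = -1154
  (-106/5, 14/5) → Z = -1054/5
  (-958/25, -144/25) → Z = -2338/5
The feasible region has finitely many vertices and no improving ray; the minimum is -1154 at (-70, -48).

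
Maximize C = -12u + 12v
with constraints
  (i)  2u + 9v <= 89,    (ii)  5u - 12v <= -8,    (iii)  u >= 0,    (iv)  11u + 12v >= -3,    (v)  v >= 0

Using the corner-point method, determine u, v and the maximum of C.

u = 0, v = 89/9, maximum C = 356/3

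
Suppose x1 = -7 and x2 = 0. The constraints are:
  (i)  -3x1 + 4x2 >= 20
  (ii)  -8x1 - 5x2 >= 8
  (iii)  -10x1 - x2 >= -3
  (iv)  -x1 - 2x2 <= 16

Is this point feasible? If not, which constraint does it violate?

(i): 21 ≥ 20 ✓
(ii): 56 ≥ 8 ✓
(iii): 70 ≥ -3 ✓
(iv): 7 ≤ 16 ✓

feasible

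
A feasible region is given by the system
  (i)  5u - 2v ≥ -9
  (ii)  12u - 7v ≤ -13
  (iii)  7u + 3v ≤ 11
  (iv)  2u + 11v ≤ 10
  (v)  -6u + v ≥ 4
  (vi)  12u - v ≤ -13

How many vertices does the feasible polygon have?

4

Pairwise boundary intersections that survive every other constraint:
  (-37/11, -43/11)
  (-79/59, 68/59)
  (-13/12, 0)
  (-133/134, 73/67)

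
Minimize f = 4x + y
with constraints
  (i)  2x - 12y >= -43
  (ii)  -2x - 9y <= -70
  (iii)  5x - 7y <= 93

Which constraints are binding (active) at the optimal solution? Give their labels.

Corner points and f = 4x + y:
  (151/14, 113/21) → f = 1019/21
  (1417/46, 401/46) → f = 6069/46
  (1327/59, 164/59) → f = 5472/59

The minimum is at (151/14, 113/21). Substituting into each constraint, equality holds for (i) and (ii); the remaining constraints have slack.

(i) and (ii)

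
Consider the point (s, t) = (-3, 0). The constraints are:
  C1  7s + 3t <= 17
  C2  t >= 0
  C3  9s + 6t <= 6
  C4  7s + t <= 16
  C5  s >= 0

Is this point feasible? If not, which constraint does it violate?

not feasible — violates C5

Constraint C5: s = -3, which is not ≥ 0. All other constraints are satisfied.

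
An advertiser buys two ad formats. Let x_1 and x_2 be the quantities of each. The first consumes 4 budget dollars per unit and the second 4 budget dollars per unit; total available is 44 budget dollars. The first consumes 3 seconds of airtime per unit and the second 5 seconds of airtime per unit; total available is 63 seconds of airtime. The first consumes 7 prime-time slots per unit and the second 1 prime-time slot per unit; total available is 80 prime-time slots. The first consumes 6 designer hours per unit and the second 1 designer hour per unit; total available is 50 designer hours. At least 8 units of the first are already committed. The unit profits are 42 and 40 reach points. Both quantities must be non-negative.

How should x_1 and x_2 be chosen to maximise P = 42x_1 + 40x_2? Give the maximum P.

x_1 = 8, x_2 = 2, maximum P = 416

Feasible corners and P = 42x_1 + 40x_2:
  (25/3, 0) → P = 350
  (8, 0) → P = 336
  (8, 2) → P = 416

At the optimal vertex, 6x_1 + x_2 = 50 and x_1 = 8.
Solving simultaneously gives x_1 = 8, x_2 = 2.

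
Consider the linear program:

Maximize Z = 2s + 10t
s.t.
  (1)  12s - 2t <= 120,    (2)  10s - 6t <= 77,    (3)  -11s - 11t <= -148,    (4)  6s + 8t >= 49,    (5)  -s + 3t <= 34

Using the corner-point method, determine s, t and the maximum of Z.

Corner points and Z = 2s + 10t:
  (283/26, 69/13) → Z = 973/13
  (214/17, 264/17) → Z = 3068/17
  (1735/176, 633/176) → Z = 1225/22
  (35/22, 261/22) → Z = 1340/11

s = 214/17, t = 264/17, maximum Z = 3068/17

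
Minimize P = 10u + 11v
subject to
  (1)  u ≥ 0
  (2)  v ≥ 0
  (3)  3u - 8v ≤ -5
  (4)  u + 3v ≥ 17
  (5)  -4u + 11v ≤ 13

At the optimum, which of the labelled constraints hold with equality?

(4) and (5)

Vertices and P = 10u + 11v:
  (121/17, 56/17) → P = 1826/17
  (49, 19) → P = 699
  (148/23, 81/23) → P = 2371/23

The minimum is at (148/23, 81/23). Substituting into each constraint, equality holds for (4) and (5); the remaining constraints have slack.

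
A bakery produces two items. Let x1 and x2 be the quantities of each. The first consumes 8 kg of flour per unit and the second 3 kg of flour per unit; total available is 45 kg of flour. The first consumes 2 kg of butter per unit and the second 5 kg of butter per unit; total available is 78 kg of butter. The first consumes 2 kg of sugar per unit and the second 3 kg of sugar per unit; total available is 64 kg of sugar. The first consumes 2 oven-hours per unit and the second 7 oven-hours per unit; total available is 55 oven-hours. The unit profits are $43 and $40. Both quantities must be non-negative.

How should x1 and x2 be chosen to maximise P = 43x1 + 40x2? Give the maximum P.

Feasible corners and P = 43x1 + 40x2:
  (0, 0) → P = 0
  (0, 55/7) → P = 2200/7
  (45/8, 0) → P = 1935/8
  (3, 7) → P = 409

The optimum lies where 8x1 + 3x2 = 45 and 2x1 + 7x2 = 55.
Solving simultaneously gives x1 = 3, x2 = 7.

x1 = 3, x2 = 7, maximum P = 409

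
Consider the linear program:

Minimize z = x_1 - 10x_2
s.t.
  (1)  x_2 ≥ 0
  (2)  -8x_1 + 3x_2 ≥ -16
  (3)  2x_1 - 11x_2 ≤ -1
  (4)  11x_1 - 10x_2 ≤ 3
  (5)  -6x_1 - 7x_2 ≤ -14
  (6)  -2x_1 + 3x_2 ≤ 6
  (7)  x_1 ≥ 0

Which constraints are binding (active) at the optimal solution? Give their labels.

(2) and (6)

Extreme points and z = x_1 - 10x_2:
  (151/47, 152/47) → z = -1369/47
  (11/3, 40/9) → z = -367/9
  (161/137, 136/137) → z = -1199/137
  (0, 2) → z = -20

The minimum is at (11/3, 40/9). Substituting into each constraint, equality holds for (2) and (6); the remaining constraints have slack.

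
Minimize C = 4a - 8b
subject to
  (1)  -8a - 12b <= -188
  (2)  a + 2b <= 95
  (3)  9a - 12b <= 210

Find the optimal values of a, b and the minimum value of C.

Vertices and C = 4a - 8b:
  (-191, 143) → C = -1908
  (398/17, 1/17) → C = 1584/17
  (52, 43/2) → C = 36

The optimum lies where -8a - 12b = -188 and a + 2b = 95.
Solving simultaneously gives a = -191, b = 143.

a = -191, b = 143, minimum C = -1908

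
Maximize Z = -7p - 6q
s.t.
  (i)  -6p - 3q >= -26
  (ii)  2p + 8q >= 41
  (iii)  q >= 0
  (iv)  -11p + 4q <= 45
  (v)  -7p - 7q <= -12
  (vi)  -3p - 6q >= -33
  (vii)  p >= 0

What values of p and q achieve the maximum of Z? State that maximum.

The optimum lies where 2p + 8q = 41 and p = 0.
Solving simultaneously gives p = 0, q = 41/8.

p = 0, q = 41/8, maximum Z = -123/4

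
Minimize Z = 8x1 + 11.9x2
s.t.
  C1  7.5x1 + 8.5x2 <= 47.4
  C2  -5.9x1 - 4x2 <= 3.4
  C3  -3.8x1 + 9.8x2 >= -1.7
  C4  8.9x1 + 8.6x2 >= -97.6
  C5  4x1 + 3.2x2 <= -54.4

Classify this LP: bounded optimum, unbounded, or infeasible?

infeasible

The boundaries 7.5x1 + 8.5x2 = 47.4 and -5.9x1 - 4x2 = 3.4 meet at (-4370/403, 30516/2015), but that point violates 4x1 + 3.2x2 ≤ -54.4. Every candidate vertex is excluded by some other constraint, so the feasible region is empty.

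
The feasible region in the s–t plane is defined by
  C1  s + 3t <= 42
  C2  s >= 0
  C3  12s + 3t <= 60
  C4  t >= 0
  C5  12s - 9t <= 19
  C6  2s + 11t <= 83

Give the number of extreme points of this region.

5

The feasible vertices (each the meet of two boundaries and inside every other half-plane) are:
  (0, 0)
  (0, 83/11)
  (199/48, 41/12)
  (137/42, 146/21)
  (19/12, 0)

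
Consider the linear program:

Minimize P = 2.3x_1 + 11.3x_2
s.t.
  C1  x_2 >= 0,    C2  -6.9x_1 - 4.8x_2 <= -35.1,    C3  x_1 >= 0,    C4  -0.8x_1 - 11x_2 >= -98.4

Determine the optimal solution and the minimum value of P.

Extreme points and P = 2.3x_1 + 11.3x_2:
  (117/23, 0) → P = 117/10
  (123, 0) → P = 2829/10
  (0, 117/16) → P = 13221/160
  (0, 492/55) → P = 27798/275

The binding constraints are x_2 = 0 and -6.9x_1 - 4.8x_2 = -35.1.
Solving simultaneously gives x_1 = 117/23, x_2 = 0.

x_1 = 117/23, x_2 = 0, minimum P = 117/10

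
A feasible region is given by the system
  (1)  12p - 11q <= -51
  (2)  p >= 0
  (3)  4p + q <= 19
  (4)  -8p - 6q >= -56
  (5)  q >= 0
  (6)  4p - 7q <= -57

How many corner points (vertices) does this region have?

The feasible vertices (each the meet of two boundaries and inside every other half-plane) are:
  (0, 28/3)
  (0, 57/7)
  (5/8, 17/2)

3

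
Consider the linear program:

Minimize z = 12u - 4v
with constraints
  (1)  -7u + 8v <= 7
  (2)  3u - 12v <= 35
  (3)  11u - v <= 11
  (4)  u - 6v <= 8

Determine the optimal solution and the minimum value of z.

Vertices and z = 12u - 4v:
  (95/81, 154/81) → z = 524/81
  (-53/17, -63/34) → z = -30
  (58/65, -77/65) → z = 1004/65

u = -53/17, v = -63/34, minimum z = -30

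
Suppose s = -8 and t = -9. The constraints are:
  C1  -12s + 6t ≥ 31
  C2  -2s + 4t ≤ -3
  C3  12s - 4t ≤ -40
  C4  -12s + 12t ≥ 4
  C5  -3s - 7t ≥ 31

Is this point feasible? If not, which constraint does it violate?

not feasible — violates C4

Constraint C4: -12s + 12t = -12, which is not ≥ 4. All other constraints are satisfied.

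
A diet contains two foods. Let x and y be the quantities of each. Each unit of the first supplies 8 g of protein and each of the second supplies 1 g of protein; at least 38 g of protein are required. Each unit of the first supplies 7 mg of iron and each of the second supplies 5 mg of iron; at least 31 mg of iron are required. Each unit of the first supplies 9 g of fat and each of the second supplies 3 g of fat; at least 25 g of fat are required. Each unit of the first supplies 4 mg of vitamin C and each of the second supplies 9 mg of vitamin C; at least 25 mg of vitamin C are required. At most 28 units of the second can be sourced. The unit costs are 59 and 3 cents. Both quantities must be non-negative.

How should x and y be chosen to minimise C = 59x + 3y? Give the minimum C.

Extreme points and C = 59x + 3y:
  (25/4, 0) → C = 1475/4
  (317/68, 12/17) → C = 18847/68
  (5/4, 28) → C = 631/4
The feasible region is unbounded (it extends along (1, 0)), but C strictly increases along every unbounded feasible direction, so there is no improving ray and the minimum is attained at a vertex.

At the optimal vertex, 8x + y = 38 and y = 28.
Solving simultaneously gives x = 5/4, y = 28.

x = 5/4, y = 28, minimum C = 631/4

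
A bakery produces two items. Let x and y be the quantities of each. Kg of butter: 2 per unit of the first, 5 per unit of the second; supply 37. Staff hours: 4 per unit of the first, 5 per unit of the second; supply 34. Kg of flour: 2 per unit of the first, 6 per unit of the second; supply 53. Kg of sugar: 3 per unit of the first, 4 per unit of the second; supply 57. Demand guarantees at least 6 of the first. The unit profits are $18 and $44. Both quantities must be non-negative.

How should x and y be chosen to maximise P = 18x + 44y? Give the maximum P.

x = 6, y = 2, maximum P = 196

Vertices and P = 18x + 44y:
  (17/2, 0) → P = 153
  (6, 0) → P = 108
  (6, 2) → P = 196

The optimum lies where 4x + 5y = 34 and x = 6.
Solving simultaneously gives x = 6, y = 2.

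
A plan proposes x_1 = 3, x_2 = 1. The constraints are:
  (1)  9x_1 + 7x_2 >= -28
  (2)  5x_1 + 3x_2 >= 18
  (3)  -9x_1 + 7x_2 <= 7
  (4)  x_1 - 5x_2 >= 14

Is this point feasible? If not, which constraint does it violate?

Constraint (4): x_1 - 5x_2 = -2, which is not ≥ 14. All other constraints are satisfied.

not feasible — violates (4)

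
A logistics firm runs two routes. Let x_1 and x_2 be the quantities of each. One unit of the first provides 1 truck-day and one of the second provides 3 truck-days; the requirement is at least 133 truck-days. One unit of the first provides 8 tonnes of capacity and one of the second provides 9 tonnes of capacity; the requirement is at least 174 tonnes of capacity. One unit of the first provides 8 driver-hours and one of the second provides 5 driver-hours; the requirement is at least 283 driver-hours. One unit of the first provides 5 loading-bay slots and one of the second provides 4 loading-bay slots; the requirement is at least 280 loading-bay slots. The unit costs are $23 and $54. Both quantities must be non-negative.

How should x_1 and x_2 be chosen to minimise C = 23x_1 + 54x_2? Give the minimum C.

Corner points and C = 23x_1 + 54x_2:
  (0, 70) → C = 3780
  (133, 0) → C = 3059
  (28, 35) → C = 2534
The feasible region is unbounded (it extends along (0, 1), (1, 0)), but C strictly increases along every unbounded feasible direction, so there is no improving ray and the minimum is attained at a vertex.

The optimum lies where x_1 + 3x_2 = 133 and 5x_1 + 4x_2 = 280.
Solving simultaneously gives x_1 = 28, x_2 = 35.

x_1 = 28, x_2 = 35, minimum C = 2534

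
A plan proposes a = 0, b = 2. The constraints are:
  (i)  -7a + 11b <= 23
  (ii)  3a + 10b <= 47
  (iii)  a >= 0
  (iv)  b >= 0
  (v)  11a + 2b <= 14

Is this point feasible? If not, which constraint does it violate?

(i): 22 ≤ 23 ✓
(ii): 20 ≤ 47 ✓
(iii): 0 ≥ 0 ✓
(iv): 2 ≥ 0 ✓
(v): 4 ≤ 14 ✓

feasible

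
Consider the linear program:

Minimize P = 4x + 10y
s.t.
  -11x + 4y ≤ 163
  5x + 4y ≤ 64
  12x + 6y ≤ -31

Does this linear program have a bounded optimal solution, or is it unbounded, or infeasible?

unbounded

From the feasible point (-29/3, 85/6), moving in the direction (6, -12) keeps every constraint satisfied while P decreases without bound.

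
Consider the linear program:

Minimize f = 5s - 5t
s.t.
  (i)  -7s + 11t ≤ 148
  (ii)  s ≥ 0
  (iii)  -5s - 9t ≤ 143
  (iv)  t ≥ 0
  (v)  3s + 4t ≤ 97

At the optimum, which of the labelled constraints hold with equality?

Extreme points and f = 5s - 5t:
  (0, 148/11) → f = -740/11
  (475/61, 1123/61) → f = -3240/61
  (0, 0) → f = 0
  (97/3, 0) → f = 485/3

The minimum is at (0, 148/11). Substituting into each constraint, equality holds for (i) and (ii); the remaining constraints have slack.

(i) and (ii)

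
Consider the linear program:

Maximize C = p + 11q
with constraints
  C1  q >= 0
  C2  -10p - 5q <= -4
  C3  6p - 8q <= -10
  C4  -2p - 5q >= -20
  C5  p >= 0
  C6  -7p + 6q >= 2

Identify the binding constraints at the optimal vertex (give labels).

C4 and C5

Vertices and C = p + 11q:
  (0, 5/4) → C = 55/4
  (11/5, 29/10) → C = 341/10
  (0, 4) → C = 44
  (110/47, 144/47) → C = 1694/47

The maximum is at (0, 4). Substituting into each constraint, equality holds for C4 and C5; the remaining constraints have slack.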